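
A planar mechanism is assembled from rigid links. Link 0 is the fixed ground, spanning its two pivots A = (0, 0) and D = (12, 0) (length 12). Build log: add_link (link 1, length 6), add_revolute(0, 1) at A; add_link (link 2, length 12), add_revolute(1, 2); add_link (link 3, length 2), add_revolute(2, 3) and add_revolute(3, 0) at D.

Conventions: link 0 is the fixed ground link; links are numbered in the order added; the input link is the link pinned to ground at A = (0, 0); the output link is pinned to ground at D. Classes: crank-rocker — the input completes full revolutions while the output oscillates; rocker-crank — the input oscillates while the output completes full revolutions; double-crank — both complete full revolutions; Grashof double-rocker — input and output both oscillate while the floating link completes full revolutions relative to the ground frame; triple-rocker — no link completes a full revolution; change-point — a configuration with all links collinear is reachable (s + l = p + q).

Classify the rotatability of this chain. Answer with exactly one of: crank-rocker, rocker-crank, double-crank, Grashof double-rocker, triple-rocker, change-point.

lengths: ground=12, input=6, coupler=12, output=2
sorted: s=2 (shortest), l=12 (longest), p+q=18
s + l = 14 vs p + q = 18
s + l < p + q (Grashof) with shortest = output link → rocker-crank

rocker-crank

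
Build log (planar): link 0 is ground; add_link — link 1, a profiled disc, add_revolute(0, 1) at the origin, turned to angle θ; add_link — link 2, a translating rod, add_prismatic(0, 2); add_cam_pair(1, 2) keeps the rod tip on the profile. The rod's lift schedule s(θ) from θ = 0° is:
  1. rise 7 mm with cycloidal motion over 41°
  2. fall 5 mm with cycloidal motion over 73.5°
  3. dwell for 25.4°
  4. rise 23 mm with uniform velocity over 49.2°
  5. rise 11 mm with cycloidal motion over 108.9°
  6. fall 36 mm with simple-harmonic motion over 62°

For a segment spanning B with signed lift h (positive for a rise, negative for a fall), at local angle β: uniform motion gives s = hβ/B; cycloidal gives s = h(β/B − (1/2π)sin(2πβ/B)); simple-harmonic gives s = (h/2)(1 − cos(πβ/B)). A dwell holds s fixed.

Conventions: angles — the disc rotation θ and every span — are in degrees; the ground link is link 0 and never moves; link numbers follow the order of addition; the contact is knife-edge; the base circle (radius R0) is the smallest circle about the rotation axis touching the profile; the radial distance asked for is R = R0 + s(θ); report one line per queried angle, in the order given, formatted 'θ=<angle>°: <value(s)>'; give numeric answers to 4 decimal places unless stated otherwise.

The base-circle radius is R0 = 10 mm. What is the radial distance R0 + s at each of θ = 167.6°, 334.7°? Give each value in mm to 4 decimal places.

seg 1 [0°–41°] cycloidal, h=7: full span → s += 7 → s = 7.0000
seg 2 [41°–114.5°] cycloidal, h=-5: full span → s += -5 → s = 2.0000
seg 3 [114.5°–139.9°] dwell: s stays 2.0000
seg 4 [139.9°–189.1°] uniform, h=23: θ=167.6° here. β=27.7, B=49.2. 23·27.7/49.2 = 12.9492 → s = 14.9492
seg 4 [139.9°–189.1°] uniform, h=23: full span → s += 23 → s = 25.0000
seg 5 [189.1°–298°] cycloidal, h=11: full span → s += 11 → s = 36.0000
seg 6 [298°–360°] simple-harmonic, h=-36: θ=334.7° here. β=36.7, B=62. -36/2·(1 − cos(π·0.5919)) = -23.1268 → s = 12.8732
θ=167.6°: R = R0 + s = 10 + 14.9492 = 24.9492
θ=334.7°: R = R0 + s = 10 + 12.8732 = 22.8732

θ=167.6°: 24.9492
θ=334.7°: 22.8732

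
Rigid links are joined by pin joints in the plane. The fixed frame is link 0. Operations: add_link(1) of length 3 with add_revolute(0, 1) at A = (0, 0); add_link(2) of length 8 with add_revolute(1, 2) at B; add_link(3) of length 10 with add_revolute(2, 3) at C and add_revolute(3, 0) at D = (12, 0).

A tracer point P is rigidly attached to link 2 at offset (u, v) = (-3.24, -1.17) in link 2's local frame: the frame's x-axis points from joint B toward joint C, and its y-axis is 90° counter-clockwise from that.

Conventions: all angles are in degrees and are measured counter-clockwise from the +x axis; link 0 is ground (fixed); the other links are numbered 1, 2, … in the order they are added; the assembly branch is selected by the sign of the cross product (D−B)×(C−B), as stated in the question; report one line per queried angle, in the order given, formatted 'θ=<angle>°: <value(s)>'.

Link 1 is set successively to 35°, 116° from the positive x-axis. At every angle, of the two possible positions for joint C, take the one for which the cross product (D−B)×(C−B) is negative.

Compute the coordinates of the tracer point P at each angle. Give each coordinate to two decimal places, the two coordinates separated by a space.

A=(0,0), D=(12.00,0)
θ=35°: B = A + 3.00·(cos35°, sin35°) = (2.4575, 1.7207)
θ=35°: |BD| = 9.6964
θ=35°: circle(B,8.00) ∩ circle(D,10.00): a=2.9919, h=7.4195
θ=35°:   candidates: C₊=(6.7185,8.4915) cross=71.943; C₋=(4.0852,-6.1119) cross=-71.943
θ=35°:   branch - wants cross < 0 → take C=(4.0852,-6.1119) (cross=-71.943)
θ=35°: ex = (C−B)/|BC| = (0.2035,-0.9791); ey = (0.9791,0.2035)
θ=35°: P = B + -3.24·ex + -1.17·ey = (0.6527,4.6549)
θ=116°: B = A + 3.00·(cos116°, sin116°) = (-1.3151, 2.6964)
θ=116°: |BD| = 13.5854
θ=116°: circle(B,8.00) ∩ circle(D,10.00): a=5.4677, h=5.8398
θ=116°:   candidates: C₊=(5.2029,7.3348) cross=79.337; C₋=(2.8848,-4.1125) cross=-79.337
θ=116°:   branch - wants cross < 0 → take C=(2.8848,-4.1125) (cross=-79.337)
θ=116°: ex = (C−B)/|BC| = (0.5250,-0.8511); ey = (0.8511,0.5250)
θ=116°: P = B + -3.24·ex + -1.17·ey = (-4.0119,4.8397)

θ=35°: 0.65 4.65
θ=116°: -4.01 4.84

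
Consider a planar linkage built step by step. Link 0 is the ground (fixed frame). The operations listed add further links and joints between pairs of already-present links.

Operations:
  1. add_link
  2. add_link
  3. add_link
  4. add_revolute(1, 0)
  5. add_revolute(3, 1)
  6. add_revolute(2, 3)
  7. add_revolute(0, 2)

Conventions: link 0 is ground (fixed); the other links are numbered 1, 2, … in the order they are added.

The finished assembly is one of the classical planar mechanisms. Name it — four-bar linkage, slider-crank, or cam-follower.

links: 4 (incl. ground); joints: 4 revolute, 0 prismatic, 0 higher (cam) pair, forming one closed loop
4 links in a single 4R loop → four-bar linkage

four-bar linkage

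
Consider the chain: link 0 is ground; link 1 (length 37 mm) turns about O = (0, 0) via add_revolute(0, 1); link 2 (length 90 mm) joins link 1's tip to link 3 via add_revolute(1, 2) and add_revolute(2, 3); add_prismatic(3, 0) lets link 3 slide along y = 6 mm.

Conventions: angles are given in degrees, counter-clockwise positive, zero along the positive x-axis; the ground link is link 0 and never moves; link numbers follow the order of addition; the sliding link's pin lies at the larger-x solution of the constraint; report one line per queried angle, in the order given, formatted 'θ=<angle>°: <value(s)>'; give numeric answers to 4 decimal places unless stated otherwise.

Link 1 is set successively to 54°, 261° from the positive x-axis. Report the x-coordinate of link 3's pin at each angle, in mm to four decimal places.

geometry: r = 37 mm, L = 90 mm, e = 6 mm
θ=54°: crank pin P = (r cos θ, r sin θ) = (21.748054, 29.933629)
θ=54°: h = r sin θ − e = 29.933629 − 6 = 23.933629
θ=54°: x = r cos θ + √(L² − h²) = 21.748054 + 86.759330 = 108.507385
θ=261°: crank pin P = (r cos θ, r sin θ) = (-5.788075, -36.544469)
θ=261°: h = r sin θ − e = -36.544469 − 6 = -42.544469
θ=261°: x = r cos θ + √(L² − h²) = -5.788075 + 79.309320 = 73.521244

θ=54°: 108.5074
θ=261°: 73.5212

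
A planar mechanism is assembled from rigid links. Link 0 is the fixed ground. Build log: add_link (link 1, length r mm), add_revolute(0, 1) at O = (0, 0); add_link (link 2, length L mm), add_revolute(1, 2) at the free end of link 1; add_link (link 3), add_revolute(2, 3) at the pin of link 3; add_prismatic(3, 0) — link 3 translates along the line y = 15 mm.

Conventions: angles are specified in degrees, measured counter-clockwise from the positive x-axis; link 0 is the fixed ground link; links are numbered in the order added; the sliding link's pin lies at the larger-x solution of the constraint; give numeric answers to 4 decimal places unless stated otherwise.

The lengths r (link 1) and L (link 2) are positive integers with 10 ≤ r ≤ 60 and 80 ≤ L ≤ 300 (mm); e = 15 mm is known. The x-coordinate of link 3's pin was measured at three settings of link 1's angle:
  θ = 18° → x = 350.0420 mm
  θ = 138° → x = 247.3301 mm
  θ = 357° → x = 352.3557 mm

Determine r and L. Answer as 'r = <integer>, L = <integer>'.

constraint per measurement: (x − r cos θ)² + (r sin θ − e)² = L²
subtracting the θ₁ and θ₂ equations cancels the r² and L² terms:
r = (x₁² − x₂²) / (2[(x₁cos θ₁ + e sin θ₁) − (x₂cos θ₂ + e sin θ₂)]) = 60.0000 → r = 60
L² = (x₁ − r cos θ₁)² + (r sin θ₁ − e)² = 85849.0042 → L = 293.0000 → L = 293
check at θ₃=357°: x = 352.3557 (printed 352.3557) ✓

r = 60, L = 293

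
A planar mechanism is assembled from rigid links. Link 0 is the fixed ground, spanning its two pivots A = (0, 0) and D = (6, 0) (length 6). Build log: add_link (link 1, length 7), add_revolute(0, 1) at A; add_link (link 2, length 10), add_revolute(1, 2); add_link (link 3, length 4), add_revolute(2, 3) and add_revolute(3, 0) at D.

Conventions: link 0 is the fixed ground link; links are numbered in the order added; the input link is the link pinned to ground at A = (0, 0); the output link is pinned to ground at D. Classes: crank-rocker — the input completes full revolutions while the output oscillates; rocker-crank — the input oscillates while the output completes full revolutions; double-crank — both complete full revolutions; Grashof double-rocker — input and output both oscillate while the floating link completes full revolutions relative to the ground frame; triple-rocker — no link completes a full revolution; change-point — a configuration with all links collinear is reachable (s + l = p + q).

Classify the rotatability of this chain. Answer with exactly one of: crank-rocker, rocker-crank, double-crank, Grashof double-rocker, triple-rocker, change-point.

lengths: ground=6, input=7, coupler=10, output=4
sorted: s=4 (shortest), l=10 (longest), p+q=13
s + l = 14 vs p + q = 13
s + l > p + q → non-Grashof → no link fully rotates → triple-rocker

triple-rocker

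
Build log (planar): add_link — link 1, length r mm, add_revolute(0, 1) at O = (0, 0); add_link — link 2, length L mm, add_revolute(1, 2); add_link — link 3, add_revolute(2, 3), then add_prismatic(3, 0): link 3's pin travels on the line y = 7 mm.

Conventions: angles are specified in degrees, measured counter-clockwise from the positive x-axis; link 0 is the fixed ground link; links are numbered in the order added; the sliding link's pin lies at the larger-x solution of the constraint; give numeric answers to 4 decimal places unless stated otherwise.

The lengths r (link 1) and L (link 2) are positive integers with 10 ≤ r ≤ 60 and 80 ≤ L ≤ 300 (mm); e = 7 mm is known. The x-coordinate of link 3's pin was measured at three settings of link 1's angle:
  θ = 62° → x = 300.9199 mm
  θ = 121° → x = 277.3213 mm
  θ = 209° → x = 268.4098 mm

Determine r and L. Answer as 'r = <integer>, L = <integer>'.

constraint per measurement: (x − r cos θ)² + (r sin θ − e)² = L²
subtracting the θ₁ and θ₂ equations cancels the r² and L² terms:
r = (x₁² − x₂²) / (2[(x₁cos θ₁ + e sin θ₁) − (x₂cos θ₂ + e sin θ₂)]) = 24.0000 → r = 24
L² = (x₁ − r cos θ₁)² + (r sin θ₁ − e)² = 84099.9957 → L = 290.0000 → L = 290
check at θ₃=209°: x = 268.4098 (printed 268.4098) ✓

r = 24, L = 290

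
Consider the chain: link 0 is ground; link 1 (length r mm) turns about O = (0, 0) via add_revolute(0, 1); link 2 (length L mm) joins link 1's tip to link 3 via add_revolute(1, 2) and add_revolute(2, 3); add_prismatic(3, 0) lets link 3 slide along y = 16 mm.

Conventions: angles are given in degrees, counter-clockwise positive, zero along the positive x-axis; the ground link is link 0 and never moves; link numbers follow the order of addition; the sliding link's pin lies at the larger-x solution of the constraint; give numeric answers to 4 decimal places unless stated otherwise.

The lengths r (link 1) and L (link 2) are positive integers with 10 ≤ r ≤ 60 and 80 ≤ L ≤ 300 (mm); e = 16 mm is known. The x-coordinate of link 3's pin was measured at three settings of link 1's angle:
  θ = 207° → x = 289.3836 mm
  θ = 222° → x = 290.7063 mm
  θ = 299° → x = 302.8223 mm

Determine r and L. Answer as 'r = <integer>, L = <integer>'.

constraint per measurement: (x − r cos θ)² + (r sin θ − e)² = L²
subtracting the θ₁ and θ₂ equations cancels the r² and L² terms:
r = (x₁² − x₂²) / (2[(x₁cos θ₁ + e sin θ₁) − (x₂cos θ₂ + e sin θ₂)]) = 10.0002 → r = 10
L² = (x₁ − r cos θ₁)² + (r sin θ₁ − e)² = 89400.9984 → L = 299.0000 → L = 299
check at θ₃=299°: x = 302.8223 (printed 302.8223) ✓

r = 10, L = 299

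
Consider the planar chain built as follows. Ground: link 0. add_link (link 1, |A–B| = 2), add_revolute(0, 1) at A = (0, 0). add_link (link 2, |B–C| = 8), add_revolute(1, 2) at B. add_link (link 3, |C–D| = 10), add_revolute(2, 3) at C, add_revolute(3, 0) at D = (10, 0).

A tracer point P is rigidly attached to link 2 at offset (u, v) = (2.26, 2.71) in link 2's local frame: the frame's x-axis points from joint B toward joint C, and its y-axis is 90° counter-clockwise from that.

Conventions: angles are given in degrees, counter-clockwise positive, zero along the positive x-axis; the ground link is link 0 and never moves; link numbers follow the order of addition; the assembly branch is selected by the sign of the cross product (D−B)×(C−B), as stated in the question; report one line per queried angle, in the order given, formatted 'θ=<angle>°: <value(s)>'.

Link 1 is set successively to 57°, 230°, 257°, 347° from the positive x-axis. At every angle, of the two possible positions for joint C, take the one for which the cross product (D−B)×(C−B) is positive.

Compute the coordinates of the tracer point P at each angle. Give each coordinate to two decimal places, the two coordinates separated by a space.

A=(0,0), D=(10.00,0)
θ=57°: B = A + 2.00·(cos57°, sin57°) = (1.0893, 1.6773)
θ=57°: |BD| = 9.0672
θ=57°: circle(B,8.00) ∩ circle(D,10.00): a=2.5484, h=7.5832
θ=57°:   candidates: C₊=(4.9965,8.6583) cross=68.759; C₋=(2.1909,-6.2464) cross=-68.759
θ=57°:   branch + wants cross > 0 → take C=(4.9965,8.6583) (cross=68.759)
θ=57°: ex = (C−B)/|BC| = (0.4884,0.8726); ey = (-0.8726,0.4884)
θ=57°: P = B + 2.26·ex + 2.71·ey = (-0.1717,4.9730)
θ=230°: B = A + 2.00·(cos230°, sin230°) = (-1.2856, -1.5321)
θ=230°: |BD| = 11.3891
θ=230°: circle(B,8.00) ∩ circle(D,10.00): a=4.1141, h=6.8611
θ=230°:   candidates: C₊=(1.8682,5.8201) cross=78.141; C₋=(3.7141,-7.7774) cross=-78.141
θ=230°:   branch + wants cross > 0 → take C=(1.8682,5.8201) (cross=78.141)
θ=230°: ex = (C−B)/|BC| = (0.3942,0.9190); ey = (-0.9190,0.3942)
θ=230°: P = B + 2.26·ex + 2.71·ey = (-2.8852,1.6132)
θ=257°: B = A + 2.00·(cos257°, sin257°) = (-0.4499, -1.9487)
θ=257°: |BD| = 10.6301
θ=257°: circle(B,8.00) ∩ circle(D,10.00): a=3.6217, h=7.1332
θ=257°:   candidates: C₊=(1.8027,5.7276) cross=75.827; C₋=(4.4181,-8.2971) cross=-75.827
θ=257°:   branch + wants cross > 0 → take C=(1.8027,5.7276) (cross=75.827)
θ=257°: ex = (C−B)/|BC| = (0.2816,0.9595); ey = (-0.9595,0.2816)
θ=257°: P = B + 2.26·ex + 2.71·ey = (-2.4139,0.9829)
θ=347°: B = A + 2.00·(cos347°, sin347°) = (1.9487, -0.4499)
θ=347°: |BD| = 8.0638
θ=347°: circle(B,8.00) ∩ circle(D,10.00): a=1.7997, h=7.7949
θ=347°:   candidates: C₊=(3.3108,7.4333) cross=62.857; C₋=(4.1806,-8.1323) cross=-62.857
θ=347°:   branch + wants cross > 0 → take C=(3.3108,7.4333) (cross=62.857)
θ=347°: ex = (C−B)/|BC| = (0.1703,0.9854); ey = (-0.9854,0.1703)
θ=347°: P = B + 2.26·ex + 2.71·ey = (-0.3369,2.2385)

θ=57°: -0.17 4.97
θ=230°: -2.89 1.61
θ=257°: -2.41 0.98
θ=347°: -0.34 2.24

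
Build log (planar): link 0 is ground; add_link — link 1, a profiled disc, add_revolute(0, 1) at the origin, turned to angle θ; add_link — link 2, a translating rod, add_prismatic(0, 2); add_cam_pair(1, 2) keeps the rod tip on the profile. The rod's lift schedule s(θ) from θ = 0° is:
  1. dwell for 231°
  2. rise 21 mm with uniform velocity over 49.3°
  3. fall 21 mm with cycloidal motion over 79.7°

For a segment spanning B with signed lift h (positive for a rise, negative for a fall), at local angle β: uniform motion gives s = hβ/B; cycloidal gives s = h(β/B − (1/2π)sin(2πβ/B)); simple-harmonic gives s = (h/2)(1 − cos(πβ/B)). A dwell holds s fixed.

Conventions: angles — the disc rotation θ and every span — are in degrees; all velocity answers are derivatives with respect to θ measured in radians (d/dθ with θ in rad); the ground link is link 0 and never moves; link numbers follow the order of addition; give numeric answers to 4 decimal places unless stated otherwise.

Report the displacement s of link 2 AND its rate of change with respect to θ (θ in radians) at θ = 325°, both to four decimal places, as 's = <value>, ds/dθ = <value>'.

seg 1 [0°–231°] dwell: s stays 0.0000
seg 2 [231°–280.3°] uniform, h=21: full span → s += 21 → s = 21.0000
seg 3 [280.3°–360°] cycloidal, h=-21: θ=325° here. β=44.7, B=79.7. -21·(0.5609 − sin(2π·0.5609)/(2π)) = -13.0249 → s = 7.9751
velocity in seg [280.3°–360°] (cycloidal), θ in radians: β = 44.7° = 0.7802 rad, B = 79.7° = 1.3910 rad; ds/dθ = (h/B)(1 − cos(2πβ/B)) = ((-21)/1.3910)(1 − cos(2π·0.5609)) = -29.103369 mm/rad

s = 7.9751, ds/dθ = -29.1034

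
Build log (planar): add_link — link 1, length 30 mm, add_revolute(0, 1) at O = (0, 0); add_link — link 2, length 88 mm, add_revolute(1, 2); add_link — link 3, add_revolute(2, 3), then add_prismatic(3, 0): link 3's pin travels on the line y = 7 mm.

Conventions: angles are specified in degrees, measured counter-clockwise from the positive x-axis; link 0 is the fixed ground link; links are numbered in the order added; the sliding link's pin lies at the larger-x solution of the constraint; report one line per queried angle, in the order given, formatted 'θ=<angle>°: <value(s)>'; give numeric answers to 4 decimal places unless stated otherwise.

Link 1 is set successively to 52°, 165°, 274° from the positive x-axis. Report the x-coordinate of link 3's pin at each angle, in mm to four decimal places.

geometry: r = 30 mm, L = 88 mm, e = 7 mm
θ=52°: crank pin P = (r cos θ, r sin θ) = (18.469844, 23.640323)
θ=52°: h = r sin θ − e = 23.640323 − 7 = 16.640323
θ=52°: x = r cos θ + √(L² − h²) = 18.469844 + 86.412381 = 104.882226
θ=165°: crank pin P = (r cos θ, r sin θ) = (-28.977775, 7.764571)
θ=165°: h = r sin θ − e = 7.764571 − 7 = 0.764571
θ=165°: x = r cos θ + √(L² − h²) = -28.977775 + 87.996679 = 59.018904
θ=274°: crank pin P = (r cos θ, r sin θ) = (2.092694, -29.926922)
θ=274°: h = r sin θ − e = -29.926922 − 7 = -36.926922
θ=274°: x = r cos θ + √(L² − h²) = 2.092694 + 79.877422 = 81.970116

θ=52°: 104.8822
θ=165°: 59.0189
θ=274°: 81.9701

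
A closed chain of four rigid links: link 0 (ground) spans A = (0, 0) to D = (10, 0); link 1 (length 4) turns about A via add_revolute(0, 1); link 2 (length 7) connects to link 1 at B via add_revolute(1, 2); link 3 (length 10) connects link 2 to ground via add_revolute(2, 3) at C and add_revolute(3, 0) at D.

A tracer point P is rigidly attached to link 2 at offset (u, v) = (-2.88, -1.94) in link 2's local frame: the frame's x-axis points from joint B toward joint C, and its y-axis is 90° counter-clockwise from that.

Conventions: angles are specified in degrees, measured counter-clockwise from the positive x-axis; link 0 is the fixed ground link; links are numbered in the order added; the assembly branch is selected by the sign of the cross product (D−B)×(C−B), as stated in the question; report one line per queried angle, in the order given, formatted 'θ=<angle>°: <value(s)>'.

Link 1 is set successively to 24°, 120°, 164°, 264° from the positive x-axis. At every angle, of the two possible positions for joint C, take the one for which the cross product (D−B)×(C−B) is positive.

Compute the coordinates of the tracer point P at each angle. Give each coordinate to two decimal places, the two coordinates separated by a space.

A=(0,0), D=(10.00,0)
θ=24°: B = A + 4.00·(cos24°, sin24°) = (3.6542, 1.6269)
θ=24°: |BD| = 6.5511
θ=24°: circle(B,7.00) ∩ circle(D,10.00): a=-0.6170, h=6.9728
θ=24°:   candidates: C₊=(4.7882,8.5345) cross=45.679; C₋=(1.3249,-4.9741) cross=-45.679
θ=24°:   branch + wants cross > 0 → take C=(4.7882,8.5345) (cross=45.679)
θ=24°: ex = (C−B)/|BC| = (0.1620,0.9868); ey = (-0.9868,0.1620)
θ=24°: P = B + -2.88·ex + -1.94·ey = (5.1020,-1.5293)
θ=120°: B = A + 4.00·(cos120°, sin120°) = (-2.0000, 3.4641)
θ=120°: |BD| = 12.4900
θ=120°: circle(B,7.00) ∩ circle(D,10.00): a=4.2034, h=5.5975
θ=120°:   candidates: C₊=(3.5909,7.6762) cross=69.912; C₋=(0.4860,-3.0796) cross=-69.912
θ=120°:   branch + wants cross > 0 → take C=(3.5909,7.6762) (cross=69.912)
θ=120°: ex = (C−B)/|BC| = (0.7987,0.6017); ey = (-0.6017,0.7987)
θ=120°: P = B + -2.88·ex + -1.94·ey = (-3.1329,0.1816)
θ=164°: B = A + 4.00·(cos164°, sin164°) = (-3.8450, 1.1025)
θ=164°: |BD| = 13.8889
θ=164°: circle(B,7.00) ∩ circle(D,10.00): a=5.1084, h=4.7858
θ=164°:   candidates: C₊=(1.6272,5.4677) cross=66.469; C₋=(0.8674,-4.0737) cross=-66.469
θ=164°:   branch + wants cross > 0 → take C=(1.6272,5.4677) (cross=66.469)
θ=164°: ex = (C−B)/|BC| = (0.7817,0.6236); ey = (-0.6236,0.7817)
θ=164°: P = B + -2.88·ex + -1.94·ey = (-4.8867,-2.2100)
θ=264°: B = A + 4.00·(cos264°, sin264°) = (-0.4181, -3.9781)
θ=264°: |BD| = 11.1518
θ=264°: circle(B,7.00) ∩ circle(D,10.00): a=3.2893, h=6.1791
θ=264°:   candidates: C₊=(0.4505,2.9678) cross=68.908; C₋=(4.8590,-8.5773) cross=-68.908
θ=264°:   branch + wants cross > 0 → take C=(0.4505,2.9678) (cross=68.908)
θ=264°: ex = (C−B)/|BC| = (0.1241,0.9923); ey = (-0.9923,0.1241)
θ=264°: P = B + -2.88·ex + -1.94·ey = (1.1495,-7.0766)

θ=24°: 5.10 -1.53
θ=120°: -3.13 0.18
θ=164°: -4.89 -2.21
θ=264°: 1.15 -7.08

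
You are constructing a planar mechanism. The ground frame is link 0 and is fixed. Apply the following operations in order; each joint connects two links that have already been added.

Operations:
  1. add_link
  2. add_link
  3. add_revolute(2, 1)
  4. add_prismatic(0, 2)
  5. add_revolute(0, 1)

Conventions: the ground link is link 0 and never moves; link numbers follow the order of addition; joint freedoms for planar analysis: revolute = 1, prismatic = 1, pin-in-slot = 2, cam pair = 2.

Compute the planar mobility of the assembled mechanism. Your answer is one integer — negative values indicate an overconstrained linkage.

(L,J1,J2)=(1,0,0); link0 fixed
link1: (2,0,0)
link2: (3,0,0)
R 2-1 [J1]: (3,1,0)
P 0-2 [J1]: (3,2,0)
R 0-1 [J1]: (3,3,0)
Grübler: 3·2 − 2·3 − 0 = 0

M = 0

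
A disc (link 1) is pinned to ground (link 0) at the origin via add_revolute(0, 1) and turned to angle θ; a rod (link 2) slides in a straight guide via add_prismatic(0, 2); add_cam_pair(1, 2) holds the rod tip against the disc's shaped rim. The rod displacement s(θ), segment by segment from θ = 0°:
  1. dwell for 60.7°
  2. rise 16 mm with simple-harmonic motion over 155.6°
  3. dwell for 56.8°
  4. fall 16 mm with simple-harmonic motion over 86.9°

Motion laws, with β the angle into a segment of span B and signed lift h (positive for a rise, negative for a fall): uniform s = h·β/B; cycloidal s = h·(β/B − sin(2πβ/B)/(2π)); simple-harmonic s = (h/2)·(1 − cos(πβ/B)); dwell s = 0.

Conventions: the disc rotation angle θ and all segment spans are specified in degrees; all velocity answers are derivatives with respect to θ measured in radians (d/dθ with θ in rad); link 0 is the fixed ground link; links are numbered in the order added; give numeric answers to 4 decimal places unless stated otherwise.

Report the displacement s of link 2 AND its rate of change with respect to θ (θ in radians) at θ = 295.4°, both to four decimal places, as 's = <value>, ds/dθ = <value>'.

segment 1 (0° to 60.7°, dwell): s unchanged at 0.0000
segment 2 (60.7° to 216.3°, simple-harmonic, h = 16) is passed completely: s = 0.0000 + (16) = 16.0000
segment 3 (216.3° to 273.1°, dwell): s unchanged at 16.0000
θ = 295.4° falls in segment 4 (273.1° to 360°, simple-harmonic, h = -16): β = 295.4 − 273.1 = 22.3°, B = 86.9°; Δs = -16/2·(1 − cos(π·0.2566)) = -2.4620; s = 16.0000 − 2.4620 = 13.5380
velocity in seg [273.1°–360°] (simple-harmonic), θ in radians: β = 22.3° = 0.3892 rad, B = 86.9° = 1.5167 rad; ds/dθ = (πh/(2B)) sin(πβ/B) = (π·(-16)/(2·1.5167)) sin(π·0.2566) = -11.958327 mm/rad

s = 13.5380, ds/dθ = -11.9583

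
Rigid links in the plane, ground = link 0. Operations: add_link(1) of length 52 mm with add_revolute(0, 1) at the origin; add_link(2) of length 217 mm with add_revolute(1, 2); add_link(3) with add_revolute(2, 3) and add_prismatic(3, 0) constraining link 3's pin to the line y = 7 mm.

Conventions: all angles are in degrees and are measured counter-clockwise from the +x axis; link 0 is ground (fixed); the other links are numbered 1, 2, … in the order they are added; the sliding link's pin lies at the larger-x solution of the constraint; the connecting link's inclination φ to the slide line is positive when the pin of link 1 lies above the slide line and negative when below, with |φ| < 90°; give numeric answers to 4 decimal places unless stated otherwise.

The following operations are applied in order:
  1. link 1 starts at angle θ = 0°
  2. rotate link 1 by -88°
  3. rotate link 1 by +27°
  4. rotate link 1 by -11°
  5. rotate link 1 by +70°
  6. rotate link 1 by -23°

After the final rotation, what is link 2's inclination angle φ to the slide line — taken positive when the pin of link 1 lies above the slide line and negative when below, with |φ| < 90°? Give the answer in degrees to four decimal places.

geometry: r = 52 mm, L = 217 mm, e = 7 mm; θ starts at 0°
rotate link 1 by -88°: θ ← 0° -88° = -88°
rotate link 1 by +27°: θ ← -88° +27° = -61°
rotate link 1 by -11°: θ ← -61° -11° = -72°
rotate link 1 by +70°: θ ← -72° +70° = -2°
rotate link 1 by -23°: θ ← -2° -23° = -25°
h = r sin θ − e = -21.976150 − 7 = -28.976150
sin φ = h / L = -28.976150 / 217 = -0.13353064
φ = arcsin(-0.13353064) = -7.673663°

-7.6737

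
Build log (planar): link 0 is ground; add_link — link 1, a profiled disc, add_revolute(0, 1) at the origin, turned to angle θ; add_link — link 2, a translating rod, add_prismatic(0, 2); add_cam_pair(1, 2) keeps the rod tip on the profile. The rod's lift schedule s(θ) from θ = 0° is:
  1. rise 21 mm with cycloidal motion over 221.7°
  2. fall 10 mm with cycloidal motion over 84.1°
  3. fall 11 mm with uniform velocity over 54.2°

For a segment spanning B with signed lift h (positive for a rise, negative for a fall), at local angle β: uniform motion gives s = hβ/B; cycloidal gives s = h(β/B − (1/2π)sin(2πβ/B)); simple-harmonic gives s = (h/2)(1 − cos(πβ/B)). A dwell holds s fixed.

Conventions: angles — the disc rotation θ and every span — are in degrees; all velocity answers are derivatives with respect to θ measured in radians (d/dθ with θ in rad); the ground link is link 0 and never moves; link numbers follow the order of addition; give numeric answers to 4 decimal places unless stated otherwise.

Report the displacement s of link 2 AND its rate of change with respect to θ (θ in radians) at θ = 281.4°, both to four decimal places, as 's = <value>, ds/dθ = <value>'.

seg 1 [0°–221.7°] cycloidal, h=21: full span → s += 21 → s = 21.0000
seg 2 [221.7°–305.8°] cycloidal, h=-10: θ=281.4° here. β=59.7, B=84.1. -10·(0.7099 − sin(2π·0.7099)/(2π)) = -8.6399 → s = 12.3601
velocity in seg [221.7°–305.8°] (cycloidal), θ in radians: β = 59.7° = 1.0420 rad, B = 84.1° = 1.4678 rad; ds/dθ = (h/B)(1 − cos(2πβ/B)) = ((-10)/1.4678)(1 − cos(2π·0.7099)) = -8.512516 mm/rad

s = 12.3601, ds/dθ = -8.5125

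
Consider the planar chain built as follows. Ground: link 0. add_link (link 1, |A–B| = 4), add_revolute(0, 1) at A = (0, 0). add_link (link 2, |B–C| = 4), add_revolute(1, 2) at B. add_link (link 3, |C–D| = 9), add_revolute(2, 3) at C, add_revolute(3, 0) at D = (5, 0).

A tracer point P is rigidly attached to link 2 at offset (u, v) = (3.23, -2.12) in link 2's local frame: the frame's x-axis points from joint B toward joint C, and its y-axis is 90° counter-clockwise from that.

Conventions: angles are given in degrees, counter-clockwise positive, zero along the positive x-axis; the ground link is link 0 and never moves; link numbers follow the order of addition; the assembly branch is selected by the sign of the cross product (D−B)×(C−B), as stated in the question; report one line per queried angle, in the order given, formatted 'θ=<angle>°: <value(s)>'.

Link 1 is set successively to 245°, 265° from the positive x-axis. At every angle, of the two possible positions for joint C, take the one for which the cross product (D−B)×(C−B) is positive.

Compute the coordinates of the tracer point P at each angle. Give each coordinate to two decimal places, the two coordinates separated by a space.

A=(0,0), D=(5.00,0)
θ=245°: B = A + 4.00·(cos245°, sin245°) = (-1.6905, -3.6252)
θ=245°: |BD| = 7.6095
θ=245°: circle(B,4.00) ∩ circle(D,9.00): a=-0.4662, h=3.9727
θ=245°:   candidates: C₊=(-3.9930,-0.3544) cross=30.231; C₋=(-0.2077,-7.3403) cross=-30.231
θ=245°:   branch + wants cross > 0 → take C=(-3.9930,-0.3544) (cross=30.231)
θ=245°: ex = (C−B)/|BC| = (-0.5756,0.8177); ey = (-0.8177,-0.5756)
θ=245°: P = B + 3.23·ex + -2.12·ey = (-1.8162,0.2363)
θ=265°: B = A + 4.00·(cos265°, sin265°) = (-0.3486, -3.9848)
θ=265°: |BD| = 6.6698
θ=265°: circle(B,4.00) ∩ circle(D,9.00): a=-1.5378, h=3.6926
θ=265°:   candidates: C₊=(-3.7879,-1.9424) cross=24.629; C₋=(0.6243,-7.8647) cross=-24.629
θ=265°:   branch + wants cross > 0 → take C=(-3.7879,-1.9424) (cross=24.629)
θ=265°: ex = (C−B)/|BC| = (-0.8598,0.5106); ey = (-0.5106,-0.8598)
θ=265°: P = B + 3.23·ex + -2.12·ey = (-2.0434,-0.5127)

θ=245°: -1.82 0.24
θ=265°: -2.04 -0.51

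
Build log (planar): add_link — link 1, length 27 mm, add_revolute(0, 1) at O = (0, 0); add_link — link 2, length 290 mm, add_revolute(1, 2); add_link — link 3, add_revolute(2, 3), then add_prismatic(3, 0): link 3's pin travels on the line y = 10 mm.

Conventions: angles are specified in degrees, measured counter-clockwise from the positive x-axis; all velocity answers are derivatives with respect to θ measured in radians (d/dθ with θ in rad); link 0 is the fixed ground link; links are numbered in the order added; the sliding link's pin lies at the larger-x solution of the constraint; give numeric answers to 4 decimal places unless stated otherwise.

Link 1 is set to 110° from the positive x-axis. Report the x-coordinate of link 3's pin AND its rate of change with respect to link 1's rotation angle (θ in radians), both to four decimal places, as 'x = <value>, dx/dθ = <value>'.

geometry: r = 27 mm, L = 290 mm, e = 10 mm
crank pin P = (r cos θ, r sin θ) = (-9.234544, 25.371701)
h = r sin θ − e = 25.371701 − 10 = 15.371701
x = r cos θ + √(L² − h²) = -9.234544 + 289.592318 = 280.357774
dx/dθ = −r sin θ − h·r cos θ/√(L² − h²) (θ in radians; h = 15.371701) = -24.881527

x = 280.3578, dx/dθ = -24.8815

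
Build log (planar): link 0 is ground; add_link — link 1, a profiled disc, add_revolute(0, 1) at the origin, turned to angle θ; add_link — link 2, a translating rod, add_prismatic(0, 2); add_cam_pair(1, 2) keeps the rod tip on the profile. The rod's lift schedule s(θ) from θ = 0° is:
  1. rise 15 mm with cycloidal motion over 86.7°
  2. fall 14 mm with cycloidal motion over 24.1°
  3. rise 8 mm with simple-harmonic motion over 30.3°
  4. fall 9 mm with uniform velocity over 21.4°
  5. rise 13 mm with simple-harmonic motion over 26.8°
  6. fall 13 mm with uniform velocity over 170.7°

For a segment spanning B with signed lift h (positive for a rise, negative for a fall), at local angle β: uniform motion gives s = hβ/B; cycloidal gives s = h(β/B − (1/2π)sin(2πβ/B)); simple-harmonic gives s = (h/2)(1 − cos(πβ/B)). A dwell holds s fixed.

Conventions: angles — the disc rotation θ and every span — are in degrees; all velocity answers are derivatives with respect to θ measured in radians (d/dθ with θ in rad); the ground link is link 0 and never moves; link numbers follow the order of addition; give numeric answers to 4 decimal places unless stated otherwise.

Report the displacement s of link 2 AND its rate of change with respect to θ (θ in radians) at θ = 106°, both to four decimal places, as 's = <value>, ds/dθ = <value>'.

seg 1 [0°–86.7°] cycloidal, h=15: full span → s += 15 → s = 15.0000
seg 2 [86.7°–110.8°] cycloidal, h=-14: θ=106° here. β=19.3, B=24.1. -14·(0.8008 − sin(2π·0.8008)/(2π)) = -13.3271 → s = 1.6729
velocity in seg [86.7°–110.8°] (cycloidal), θ in radians: β = 19.3° = 0.3368 rad, B = 24.1° = 0.4206 rad; ds/dθ = (h/B)(1 − cos(2πβ/B)) = ((-14)/0.4206)(1 − cos(2π·0.8008)) = -22.833662 mm/rad

s = 1.6729, ds/dθ = -22.8337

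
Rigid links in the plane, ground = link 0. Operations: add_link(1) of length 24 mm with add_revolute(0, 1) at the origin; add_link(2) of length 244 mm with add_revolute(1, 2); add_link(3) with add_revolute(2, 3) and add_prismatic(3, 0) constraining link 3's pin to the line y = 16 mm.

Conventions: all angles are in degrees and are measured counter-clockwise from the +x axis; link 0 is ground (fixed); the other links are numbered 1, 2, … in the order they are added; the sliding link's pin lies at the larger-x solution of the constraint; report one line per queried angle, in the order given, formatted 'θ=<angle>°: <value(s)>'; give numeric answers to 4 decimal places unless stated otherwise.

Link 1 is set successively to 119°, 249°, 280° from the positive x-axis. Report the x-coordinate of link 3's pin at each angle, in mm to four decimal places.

geometry: r = 24 mm, L = 244 mm, e = 16 mm
θ=119°: crank pin P = (r cos θ, r sin θ) = (-11.635431, 20.990873)
θ=119°: h = r sin θ − e = 20.990873 − 16 = 4.990873
θ=119°: x = r cos θ + √(L² − h²) = -11.635431 + 243.948952 = 232.313521
θ=249°: crank pin P = (r cos θ, r sin θ) = (-8.600831, -22.405930)
θ=249°: h = r sin θ − e = -22.405930 − 16 = -38.405930
θ=249°: x = r cos θ + √(L² − h²) = -8.600831 + 240.958471 = 232.357640
θ=280°: crank pin P = (r cos θ, r sin θ) = (4.167556, -23.635386)
θ=280°: h = r sin θ − e = -23.635386 − 16 = -39.635386
θ=280°: x = r cos θ + √(L² − h²) = 4.167556 + 240.759291 = 244.926847

θ=119°: 232.3135
θ=249°: 232.3576
θ=280°: 244.9268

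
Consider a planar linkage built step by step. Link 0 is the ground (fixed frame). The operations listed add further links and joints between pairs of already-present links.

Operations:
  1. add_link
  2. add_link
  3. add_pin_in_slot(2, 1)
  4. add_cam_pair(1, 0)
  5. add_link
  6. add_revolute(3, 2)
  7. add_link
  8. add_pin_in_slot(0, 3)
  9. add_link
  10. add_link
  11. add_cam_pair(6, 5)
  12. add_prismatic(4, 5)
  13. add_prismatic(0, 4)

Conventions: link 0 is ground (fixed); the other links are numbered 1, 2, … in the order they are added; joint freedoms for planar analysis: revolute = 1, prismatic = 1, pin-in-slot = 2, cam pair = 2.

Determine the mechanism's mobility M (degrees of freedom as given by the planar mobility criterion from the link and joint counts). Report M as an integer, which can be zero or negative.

ground; <1,0,0>
#1 <2,0,0>
#2 <3,0,0>
PS:2↔1 J2 <3,0,1>
C:1↔0 J2 <3,0,2>
#3 <4,0,2>
R:3↔2 J1 <4,1,2>
#4 <5,1,2>
PS:0↔3 J2 <5,1,3>
#5 <6,1,3>
#6 <7,1,3>
C:6↔5 J2 <7,1,4>
P:4↔5 J1 <7,2,4>
P:0↔4 J1 <7,3,4>
3×6 − 2×3 − 1×4 = 8

M = 8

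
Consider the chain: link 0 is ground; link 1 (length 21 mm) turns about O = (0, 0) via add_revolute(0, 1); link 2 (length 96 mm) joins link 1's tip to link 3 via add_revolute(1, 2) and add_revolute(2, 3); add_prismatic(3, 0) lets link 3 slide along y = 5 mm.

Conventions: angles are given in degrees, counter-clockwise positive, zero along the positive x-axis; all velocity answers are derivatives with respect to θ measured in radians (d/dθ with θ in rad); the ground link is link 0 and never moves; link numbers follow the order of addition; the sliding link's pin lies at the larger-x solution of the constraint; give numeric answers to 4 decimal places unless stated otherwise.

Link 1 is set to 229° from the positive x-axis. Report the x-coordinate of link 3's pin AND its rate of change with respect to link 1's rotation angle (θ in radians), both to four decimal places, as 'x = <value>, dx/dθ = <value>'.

geometry: r = 21 mm, L = 96 mm, e = 5 mm
crank pin P = (r cos θ, r sin θ) = (-13.777240, -15.848901)
h = r sin θ − e = -15.848901 − 5 = -20.848901
x = r cos θ + √(L² − h²) = -13.777240 + 93.708715 = 79.931476
dx/dθ = −r sin θ − h·r cos θ/√(L² − h²) (θ in radians; h = -20.848901) = 12.783655

x = 79.9315, dx/dθ = 12.7837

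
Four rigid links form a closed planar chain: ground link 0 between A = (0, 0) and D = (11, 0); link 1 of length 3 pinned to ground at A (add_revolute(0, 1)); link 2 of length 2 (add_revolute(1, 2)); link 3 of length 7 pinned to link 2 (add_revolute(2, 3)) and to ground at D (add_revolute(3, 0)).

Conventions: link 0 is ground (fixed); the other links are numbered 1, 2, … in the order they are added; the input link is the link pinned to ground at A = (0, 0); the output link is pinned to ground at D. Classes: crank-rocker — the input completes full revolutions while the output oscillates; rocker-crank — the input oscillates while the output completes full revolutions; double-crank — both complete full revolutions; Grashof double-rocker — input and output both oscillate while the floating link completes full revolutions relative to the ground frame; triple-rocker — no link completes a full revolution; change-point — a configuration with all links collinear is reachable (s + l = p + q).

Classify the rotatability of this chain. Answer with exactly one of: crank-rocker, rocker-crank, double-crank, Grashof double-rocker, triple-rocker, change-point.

lengths: ground=11, input=3, coupler=2, output=7
sorted: s=2 (shortest), l=11 (longest), p+q=10
s + l = 13 vs p + q = 10
s + l > p + q → non-Grashof → no link fully rotates → triple-rocker

triple-rocker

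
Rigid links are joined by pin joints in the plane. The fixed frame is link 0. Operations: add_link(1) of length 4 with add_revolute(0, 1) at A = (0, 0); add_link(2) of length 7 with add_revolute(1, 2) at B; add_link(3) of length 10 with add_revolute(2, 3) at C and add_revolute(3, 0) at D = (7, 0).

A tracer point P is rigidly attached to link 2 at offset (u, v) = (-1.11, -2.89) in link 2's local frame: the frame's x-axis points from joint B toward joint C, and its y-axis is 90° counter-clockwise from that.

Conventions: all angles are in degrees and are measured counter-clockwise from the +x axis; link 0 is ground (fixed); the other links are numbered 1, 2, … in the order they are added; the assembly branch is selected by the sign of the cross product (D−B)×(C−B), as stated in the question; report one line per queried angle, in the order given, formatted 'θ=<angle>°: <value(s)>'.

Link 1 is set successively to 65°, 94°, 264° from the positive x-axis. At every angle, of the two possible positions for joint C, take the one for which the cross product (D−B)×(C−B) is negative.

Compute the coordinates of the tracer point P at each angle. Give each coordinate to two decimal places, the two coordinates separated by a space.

A=(0,0), D=(7.00,0)
θ=65°: B = A + 4.00·(cos65°, sin65°) = (1.6905, 3.6252)
θ=65°: |BD| = 6.4291
θ=65°: circle(B,7.00) ∩ circle(D,10.00): a=-0.7518, h=6.9595
θ=65°:   candidates: C₊=(4.9939,9.7967) cross=44.743; C₋=(-2.8547,-1.6984) cross=-44.743
θ=65°:   branch - wants cross < 0 → take C=(-2.8547,-1.6984) (cross=-44.743)
θ=65°: ex = (C−B)/|BC| = (-0.6493,-0.7605); ey = (0.7605,-0.6493)
θ=65°: P = B + -1.11·ex + -2.89·ey = (0.2133,6.3459)
θ=94°: B = A + 4.00·(cos94°, sin94°) = (-0.2790, 3.9903)
θ=94°: |BD| = 8.3010
θ=94°: circle(B,7.00) ∩ circle(D,10.00): a=1.0786, h=6.9164
θ=94°:   candidates: C₊=(3.9915,9.5367) cross=57.413; C₋=(-2.6579,-2.5931) cross=-57.413
θ=94°:   branch - wants cross < 0 → take C=(-2.6579,-2.5931) (cross=-57.413)
θ=94°: ex = (C−B)/|BC| = (-0.3398,-0.9405); ey = (0.9405,-0.3398)
θ=94°: P = B + -1.11·ex + -2.89·ey = (-2.6198,6.0163)
θ=264°: B = A + 4.00·(cos264°, sin264°) = (-0.4181, -3.9781)
θ=264°: |BD| = 8.4175
θ=264°: circle(B,7.00) ∩ circle(D,10.00): a=1.1793, h=6.8999
θ=264°:   candidates: C₊=(-2.6397,2.6600) cross=58.080; C₋=(3.8821,-9.5015) cross=-58.080
θ=264°:   branch - wants cross < 0 → take C=(3.8821,-9.5015) (cross=-58.080)
θ=264°: ex = (C−B)/|BC| = (0.6143,-0.7891); ey = (0.7891,0.6143)
θ=264°: P = B + -1.11·ex + -2.89·ey = (-3.3804,-4.8776)

θ=65°: 0.21 6.35
θ=94°: -2.62 6.02
θ=264°: -3.38 -4.88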